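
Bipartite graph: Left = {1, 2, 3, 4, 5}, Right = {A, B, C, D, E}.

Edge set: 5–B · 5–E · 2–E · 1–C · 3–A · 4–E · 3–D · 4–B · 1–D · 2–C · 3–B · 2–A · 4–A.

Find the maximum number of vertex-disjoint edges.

5

One maximum matching: 1-D, 2-C, 3-A, 4-E, 5-B.
This saturates every left vertex, so 5 is the maximum.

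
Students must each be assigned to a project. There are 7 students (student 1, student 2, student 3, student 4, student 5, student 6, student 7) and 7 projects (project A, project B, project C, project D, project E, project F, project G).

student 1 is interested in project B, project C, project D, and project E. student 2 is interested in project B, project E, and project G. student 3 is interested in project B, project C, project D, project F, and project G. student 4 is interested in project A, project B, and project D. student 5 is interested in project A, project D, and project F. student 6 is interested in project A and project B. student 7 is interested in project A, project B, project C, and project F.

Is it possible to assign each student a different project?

Yes

For example, pair student 1→project E, student 2→project G, student 3→project F, student 4→project D, student 5→project A, student 6→project B, student 7→project C.
Every student is matched, so this is a perfect matching.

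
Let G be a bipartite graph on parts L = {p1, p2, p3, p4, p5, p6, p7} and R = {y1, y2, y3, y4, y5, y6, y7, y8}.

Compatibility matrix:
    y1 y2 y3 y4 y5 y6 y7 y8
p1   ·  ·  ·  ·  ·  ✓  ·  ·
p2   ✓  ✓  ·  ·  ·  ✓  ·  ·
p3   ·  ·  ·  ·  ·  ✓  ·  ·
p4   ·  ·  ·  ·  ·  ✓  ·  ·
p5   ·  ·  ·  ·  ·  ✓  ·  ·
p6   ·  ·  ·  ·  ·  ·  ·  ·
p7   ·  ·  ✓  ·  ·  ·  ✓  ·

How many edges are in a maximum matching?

A valid assignment of size 3: p1-y6, p2-y1, p7-y3.
The set {p1, p3, p4, p5, p6} has only 1 neighbour ({y6}), so by Hall's theorem at most 3 of the 7 left vertices can be matched.

3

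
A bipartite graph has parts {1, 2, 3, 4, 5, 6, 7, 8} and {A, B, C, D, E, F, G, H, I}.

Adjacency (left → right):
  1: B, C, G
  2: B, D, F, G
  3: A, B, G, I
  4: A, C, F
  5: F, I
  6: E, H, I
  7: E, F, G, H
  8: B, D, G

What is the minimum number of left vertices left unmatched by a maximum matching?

0

One maximum matching: 1–C, 2–D, 3–G, 4–F, 5–I, 6–E, 7–H, 8–B.
All 8 left vertices are matched, so no larger matching exists.
That matches 8 of the 8, leaving 0 unmatched; no matching can do better.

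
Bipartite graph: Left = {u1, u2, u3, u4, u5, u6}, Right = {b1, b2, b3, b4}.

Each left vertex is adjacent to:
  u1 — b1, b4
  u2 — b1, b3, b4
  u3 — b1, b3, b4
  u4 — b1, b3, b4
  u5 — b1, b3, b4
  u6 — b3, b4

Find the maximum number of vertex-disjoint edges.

One maximum matching: u1→b1, u2→b4, u3→b3.
The set {u1, u2, u3, u4, u5, u6} has only 3 neighbours ({b1, b3, b4}), so by Hall's theorem at most 3 of the 6 left vertices can be matched.

3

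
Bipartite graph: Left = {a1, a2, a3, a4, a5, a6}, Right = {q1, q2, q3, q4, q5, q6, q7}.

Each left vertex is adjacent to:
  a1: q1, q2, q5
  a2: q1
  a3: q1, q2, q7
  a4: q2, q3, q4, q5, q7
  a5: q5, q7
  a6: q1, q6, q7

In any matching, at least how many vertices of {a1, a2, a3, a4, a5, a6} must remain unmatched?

For example, pair a1→q5, a2→q1, a3→q2, a4→q4, a5→q7, a6→q6.
All 6 left vertices are matched, so no larger matching exists.
That matches 6 of the 6, leaving 0 unmatched; no matching can do better.

0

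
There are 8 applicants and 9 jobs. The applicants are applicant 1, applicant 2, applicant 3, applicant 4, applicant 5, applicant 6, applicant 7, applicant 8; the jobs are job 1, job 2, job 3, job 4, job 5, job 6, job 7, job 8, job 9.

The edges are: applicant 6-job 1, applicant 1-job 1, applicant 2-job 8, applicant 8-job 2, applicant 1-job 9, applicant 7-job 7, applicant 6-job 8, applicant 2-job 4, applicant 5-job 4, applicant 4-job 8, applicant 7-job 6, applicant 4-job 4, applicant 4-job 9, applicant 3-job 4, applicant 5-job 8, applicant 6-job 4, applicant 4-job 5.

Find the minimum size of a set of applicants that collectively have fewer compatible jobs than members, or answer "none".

Take S = {applicant 2, applicant 3, applicant 5}. Its neighbourhood is {job 4, job 8}, so |N(S)| = 2 < |S| = 3.
Every subset of size less than 3 has at least as many neighbours as members, so 3 is the minimum.

3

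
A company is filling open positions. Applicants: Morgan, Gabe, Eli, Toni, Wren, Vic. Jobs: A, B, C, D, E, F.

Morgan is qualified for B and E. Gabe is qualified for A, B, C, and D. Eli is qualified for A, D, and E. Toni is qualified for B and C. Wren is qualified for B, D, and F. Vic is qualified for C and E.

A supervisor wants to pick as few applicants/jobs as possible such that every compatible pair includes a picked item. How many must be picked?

6

{Morgan, Gabe, Eli, Toni, Wren, Vic} is a vertex cover of size 6: every edge has an endpoint in this set.
No smaller cover exists because Morgan–B, Gabe–D, Eli–A, Toni–C, Wren–F, Vic–E is a matching of size 6, and a cover must include an endpoint of each of these disjoint edges (König's theorem).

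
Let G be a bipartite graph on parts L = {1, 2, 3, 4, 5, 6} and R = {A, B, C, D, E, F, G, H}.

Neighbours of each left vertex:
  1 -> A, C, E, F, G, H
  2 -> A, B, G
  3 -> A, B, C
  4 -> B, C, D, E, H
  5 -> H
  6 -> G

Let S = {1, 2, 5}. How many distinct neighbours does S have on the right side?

7

The union of neighbours of {1, 2, 5} is {A, B, C, E, F, G, H}, which has 7 elements.
Since |N(S)| = 7 ≥ |S| = 3, Hall's condition holds for this subset.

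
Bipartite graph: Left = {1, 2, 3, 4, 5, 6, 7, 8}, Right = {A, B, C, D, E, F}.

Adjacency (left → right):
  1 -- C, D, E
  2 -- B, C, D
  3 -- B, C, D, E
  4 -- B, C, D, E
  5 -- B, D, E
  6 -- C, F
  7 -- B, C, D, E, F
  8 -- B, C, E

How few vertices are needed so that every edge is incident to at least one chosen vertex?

5

A maximum matching has 5 edges (e.g. 1–C, 2–D, 3–E, 4–B, 6–F).
By König's theorem the minimum vertex cover has the same size. One such cover is {B, C, D, E, F}.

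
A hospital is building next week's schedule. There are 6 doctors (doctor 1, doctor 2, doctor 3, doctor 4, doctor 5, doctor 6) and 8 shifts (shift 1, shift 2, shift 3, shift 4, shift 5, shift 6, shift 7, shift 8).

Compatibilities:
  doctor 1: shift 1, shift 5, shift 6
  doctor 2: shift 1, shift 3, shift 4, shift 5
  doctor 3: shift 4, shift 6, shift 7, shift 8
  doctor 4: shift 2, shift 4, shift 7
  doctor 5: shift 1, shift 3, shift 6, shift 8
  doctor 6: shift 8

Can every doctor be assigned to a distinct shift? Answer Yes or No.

One maximum matching: doctor 1-shift 1, doctor 2-shift 5, doctor 3-shift 6, doctor 4-shift 4, doctor 5-shift 3, doctor 6-shift 8.
Every doctor is matched, so this matching saturates all of them.

Yes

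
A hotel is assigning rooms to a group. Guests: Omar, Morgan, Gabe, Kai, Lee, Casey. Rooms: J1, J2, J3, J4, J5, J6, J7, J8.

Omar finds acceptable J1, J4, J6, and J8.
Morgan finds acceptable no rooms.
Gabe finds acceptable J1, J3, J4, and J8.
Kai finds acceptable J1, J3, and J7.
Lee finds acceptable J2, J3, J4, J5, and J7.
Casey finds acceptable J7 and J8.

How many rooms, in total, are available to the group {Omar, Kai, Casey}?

6

The union of neighbours of {Omar, Kai, Casey} is {J1, J3, J4, J6, J7, J8}, which has 6 elements.
Since |N(S)| = 6 ≥ |S| = 3, Hall's condition holds for this subset.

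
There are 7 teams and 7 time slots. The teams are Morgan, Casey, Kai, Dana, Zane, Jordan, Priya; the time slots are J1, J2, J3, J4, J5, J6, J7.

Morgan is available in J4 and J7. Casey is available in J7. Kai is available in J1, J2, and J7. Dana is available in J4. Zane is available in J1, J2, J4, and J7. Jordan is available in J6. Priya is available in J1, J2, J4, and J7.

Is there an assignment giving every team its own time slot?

No

The set {Morgan, Casey, Kai, Dana, Zane, Priya} has only 4 neighbours ({J1, J2, J4, J7}), so by Hall's theorem at most 5 of the 7 teams can be matched.
Hence no matching covers every team.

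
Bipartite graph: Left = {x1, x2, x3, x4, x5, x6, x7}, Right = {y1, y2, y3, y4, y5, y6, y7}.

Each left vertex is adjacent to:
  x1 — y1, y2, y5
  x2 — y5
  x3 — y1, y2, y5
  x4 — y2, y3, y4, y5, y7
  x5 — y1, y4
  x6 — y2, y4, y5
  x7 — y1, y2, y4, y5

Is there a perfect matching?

No

The set {x1, x2, x3, x5, x6, x7} has only 4 neighbours ({y1, y2, y4, y5}), so by Hall's theorem at most 5 of the 7 left vertices can be matched.
Hence no matching covers every left vertex.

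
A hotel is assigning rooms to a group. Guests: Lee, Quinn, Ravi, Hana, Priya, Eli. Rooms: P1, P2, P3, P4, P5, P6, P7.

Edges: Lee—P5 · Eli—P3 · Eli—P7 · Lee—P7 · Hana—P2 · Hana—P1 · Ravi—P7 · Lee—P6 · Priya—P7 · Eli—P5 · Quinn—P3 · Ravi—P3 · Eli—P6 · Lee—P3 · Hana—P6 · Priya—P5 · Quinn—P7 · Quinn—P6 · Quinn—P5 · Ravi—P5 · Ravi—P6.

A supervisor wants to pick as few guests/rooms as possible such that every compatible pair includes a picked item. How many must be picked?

A maximum matching has 5 edges (e.g. Lee–P3, Quinn–P6, Ravi–P5, Hana–P1, Priya–P7).
By König's theorem the minimum vertex cover has the same size. One such cover is {Hana, P3, P5, P6, P7}.

5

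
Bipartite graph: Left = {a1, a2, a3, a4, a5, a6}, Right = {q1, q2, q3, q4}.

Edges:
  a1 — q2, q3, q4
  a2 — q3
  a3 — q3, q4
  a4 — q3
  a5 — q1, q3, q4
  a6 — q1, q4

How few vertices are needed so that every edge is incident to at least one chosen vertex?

{a1, q1, q3, q4} is a vertex cover of size 4: every edge has an endpoint in this set.
No smaller cover exists because a1–q2, a2–q3, a3–q4, a5–q1 is a matching of size 4, and a cover must include an endpoint of each of these disjoint edges (König's theorem).

4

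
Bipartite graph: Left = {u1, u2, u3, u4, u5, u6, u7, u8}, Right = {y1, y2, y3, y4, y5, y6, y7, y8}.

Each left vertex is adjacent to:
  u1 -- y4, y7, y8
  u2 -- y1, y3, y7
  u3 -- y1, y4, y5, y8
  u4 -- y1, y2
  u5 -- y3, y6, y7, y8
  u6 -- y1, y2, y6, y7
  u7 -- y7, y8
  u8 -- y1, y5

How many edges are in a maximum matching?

8

One maximum matching: u1→y4, u2→y3, u3→y5, u4→y2, u5→y6, u6→y7, u7→y8, u8→y1.
All 8 left vertices are matched, so no larger matching exists.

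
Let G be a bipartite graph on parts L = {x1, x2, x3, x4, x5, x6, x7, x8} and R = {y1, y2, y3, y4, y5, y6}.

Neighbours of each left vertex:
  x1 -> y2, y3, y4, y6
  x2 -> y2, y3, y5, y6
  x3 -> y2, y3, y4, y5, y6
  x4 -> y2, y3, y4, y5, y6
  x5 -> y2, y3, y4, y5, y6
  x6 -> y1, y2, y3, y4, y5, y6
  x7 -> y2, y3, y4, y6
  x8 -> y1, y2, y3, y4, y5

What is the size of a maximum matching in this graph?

For example, pair x1→y2, x2→y5, x3→y3, x4→y4, x5→y6, x6→y1.
The set {x1, x2, x3, x4, x5, x6, x7, x8} has only 6 neighbours ({y1, y2, y3, y4, y5, y6}), so by Hall's theorem at most 6 of the 8 left vertices can be matched.

6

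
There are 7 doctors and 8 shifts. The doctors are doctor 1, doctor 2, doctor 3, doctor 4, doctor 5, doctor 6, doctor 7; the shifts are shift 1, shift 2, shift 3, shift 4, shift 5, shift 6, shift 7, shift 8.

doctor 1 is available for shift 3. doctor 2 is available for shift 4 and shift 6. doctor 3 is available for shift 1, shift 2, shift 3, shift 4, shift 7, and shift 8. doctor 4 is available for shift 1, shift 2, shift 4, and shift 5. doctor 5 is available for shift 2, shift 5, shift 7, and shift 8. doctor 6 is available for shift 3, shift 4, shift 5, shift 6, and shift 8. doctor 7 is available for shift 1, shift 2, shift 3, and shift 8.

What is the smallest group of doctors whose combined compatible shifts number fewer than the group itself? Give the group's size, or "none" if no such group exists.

none

A matching saturating every doctor exists, for instance doctor 1→shift 3, doctor 2→shift 4, doctor 3→shift 7, doctor 4→shift 5, doctor 5→shift 8, doctor 6→shift 6, doctor 7→shift 2.
By Hall's marriage theorem, this means |N(S)| ≥ |S| for every subset S, so no violating subset exists.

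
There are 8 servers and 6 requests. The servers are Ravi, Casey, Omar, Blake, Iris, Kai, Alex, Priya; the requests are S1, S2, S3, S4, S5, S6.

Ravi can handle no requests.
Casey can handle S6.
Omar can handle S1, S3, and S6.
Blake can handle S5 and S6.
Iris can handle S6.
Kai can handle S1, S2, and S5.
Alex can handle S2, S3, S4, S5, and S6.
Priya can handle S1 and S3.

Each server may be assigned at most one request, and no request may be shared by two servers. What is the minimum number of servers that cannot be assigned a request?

2

One maximum matching: Casey-S6, Omar-S1, Blake-S5, Kai-S2, Alex-S4, Priya-S3.
The set {Ravi, Casey, Iris} has only 1 neighbour ({S6}), so by Hall's theorem at most 6 of the 8 servers can be matched.
That matches 6 of the 8, leaving 2 unmatched; no matching can do better.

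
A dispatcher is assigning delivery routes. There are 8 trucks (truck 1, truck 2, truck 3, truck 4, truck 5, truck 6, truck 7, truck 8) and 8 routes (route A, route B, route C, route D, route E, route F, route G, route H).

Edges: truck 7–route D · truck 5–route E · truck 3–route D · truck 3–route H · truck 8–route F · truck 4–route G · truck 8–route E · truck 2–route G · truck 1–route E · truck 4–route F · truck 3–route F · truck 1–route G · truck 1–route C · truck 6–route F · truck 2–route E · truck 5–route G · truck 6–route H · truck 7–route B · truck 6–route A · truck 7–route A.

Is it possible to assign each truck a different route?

No

The set {truck 2, truck 4, truck 5, truck 8} has only 3 neighbours ({route E, route F, route G}), so by Hall's theorem at most 7 of the 8 trucks can be matched.
Hence no matching covers every truck.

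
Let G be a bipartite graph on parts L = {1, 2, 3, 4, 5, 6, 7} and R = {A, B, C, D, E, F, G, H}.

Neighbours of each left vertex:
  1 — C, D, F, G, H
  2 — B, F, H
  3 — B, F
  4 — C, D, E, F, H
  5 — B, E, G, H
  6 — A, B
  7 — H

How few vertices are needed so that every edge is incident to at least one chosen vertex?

{1, 2, 3, 4, 5, 6, 7} is a vertex cover of size 7: every edge has an endpoint in this set.
No smaller cover exists because 1–G, 2–B, 3–F, 4–D, 5–E, 6–A, 7–H is a matching of size 7, and a cover must include an endpoint of each of these disjoint edges (König's theorem).

7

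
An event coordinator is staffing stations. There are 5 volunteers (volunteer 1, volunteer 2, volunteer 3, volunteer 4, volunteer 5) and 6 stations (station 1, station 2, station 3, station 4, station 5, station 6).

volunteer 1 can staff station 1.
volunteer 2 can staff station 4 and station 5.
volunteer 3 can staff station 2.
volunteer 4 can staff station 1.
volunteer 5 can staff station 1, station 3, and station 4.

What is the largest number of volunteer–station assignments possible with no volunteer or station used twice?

4

For example, pair volunteer 1–station 1, volunteer 2–station 5, volunteer 3–station 2, volunteer 5–station 3.
The set {volunteer 1, volunteer 4} has only 1 neighbour ({station 1}), so by Hall's theorem at most 4 of the 5 volunteers can be matched.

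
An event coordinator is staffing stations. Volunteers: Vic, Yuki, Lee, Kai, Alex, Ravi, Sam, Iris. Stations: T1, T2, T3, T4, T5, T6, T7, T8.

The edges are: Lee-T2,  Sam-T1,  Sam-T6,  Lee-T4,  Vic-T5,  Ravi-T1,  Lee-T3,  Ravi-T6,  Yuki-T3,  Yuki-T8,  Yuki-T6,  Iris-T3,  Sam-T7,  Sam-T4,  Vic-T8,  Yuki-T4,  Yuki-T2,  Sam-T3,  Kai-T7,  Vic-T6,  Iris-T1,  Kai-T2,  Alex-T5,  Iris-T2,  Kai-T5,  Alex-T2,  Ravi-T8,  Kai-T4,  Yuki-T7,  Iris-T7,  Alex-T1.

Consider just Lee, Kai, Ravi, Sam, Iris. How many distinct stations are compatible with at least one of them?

8

The union of neighbours of {Lee, Kai, Ravi, Sam, Iris} is {T1, T2, T3, T4, T5, T6, T7, T8}, which has 8 elements.
Since |N(S)| = 8 ≥ |S| = 5, Hall's condition holds for this subset.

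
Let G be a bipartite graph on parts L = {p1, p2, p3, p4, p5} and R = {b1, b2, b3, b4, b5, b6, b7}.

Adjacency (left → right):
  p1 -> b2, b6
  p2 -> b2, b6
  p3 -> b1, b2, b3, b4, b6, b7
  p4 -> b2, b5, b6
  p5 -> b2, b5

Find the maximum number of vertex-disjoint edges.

4

For example, pair p1-b2, p2-b6, p3-b7, p4-b5.
The set {p1, p2, p4, p5} has only 3 neighbours ({b2, b5, b6}), so by Hall's theorem at most 4 of the 5 left vertices can be matched.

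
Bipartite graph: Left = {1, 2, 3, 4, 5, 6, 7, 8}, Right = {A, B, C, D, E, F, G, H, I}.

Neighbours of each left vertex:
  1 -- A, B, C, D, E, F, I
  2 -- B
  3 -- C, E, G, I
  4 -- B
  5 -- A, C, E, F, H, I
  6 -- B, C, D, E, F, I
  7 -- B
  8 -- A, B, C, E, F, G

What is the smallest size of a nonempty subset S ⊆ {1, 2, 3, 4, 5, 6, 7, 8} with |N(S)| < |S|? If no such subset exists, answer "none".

2

Take S = {2, 4}. Its neighbourhood is {B}, so |N(S)| = 1 < |S| = 2.
No single vertex violates Hall's condition since each has at least one neighbour, so 2 is the minimum.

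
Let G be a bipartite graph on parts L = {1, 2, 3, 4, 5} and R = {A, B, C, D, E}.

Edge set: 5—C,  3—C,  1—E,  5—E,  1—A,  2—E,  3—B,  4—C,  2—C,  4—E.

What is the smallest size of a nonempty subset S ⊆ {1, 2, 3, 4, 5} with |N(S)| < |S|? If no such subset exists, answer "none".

3

Take S = {2, 4, 5}. Its neighbourhood is {C, E}, so |N(S)| = 2 < |S| = 3.
Every subset of size less than 3 has at least as many neighbours as members, so 3 is the minimum.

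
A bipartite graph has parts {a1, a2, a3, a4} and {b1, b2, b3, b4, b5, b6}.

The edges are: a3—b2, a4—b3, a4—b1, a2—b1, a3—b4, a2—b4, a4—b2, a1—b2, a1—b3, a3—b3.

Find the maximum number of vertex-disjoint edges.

4

One maximum matching: a1–b2, a2–b1, a3–b4, a4–b3.
This saturates every left vertex, so 4 is the maximum.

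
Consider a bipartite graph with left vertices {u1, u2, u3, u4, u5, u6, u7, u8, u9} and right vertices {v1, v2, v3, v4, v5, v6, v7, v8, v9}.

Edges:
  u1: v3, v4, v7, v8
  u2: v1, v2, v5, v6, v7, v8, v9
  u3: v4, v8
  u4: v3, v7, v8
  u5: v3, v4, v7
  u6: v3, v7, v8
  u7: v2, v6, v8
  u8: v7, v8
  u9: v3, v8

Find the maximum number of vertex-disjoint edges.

For example, pair u1–v4, u2–v6, u3–v8, u4–v3, u5–v7, u7–v2.
The set {u1, u3, u4, u5, u6, u8, u9} has only 4 neighbours ({v3, v4, v7, v8}), so by Hall's theorem at most 6 of the 9 left vertices can be matched.

6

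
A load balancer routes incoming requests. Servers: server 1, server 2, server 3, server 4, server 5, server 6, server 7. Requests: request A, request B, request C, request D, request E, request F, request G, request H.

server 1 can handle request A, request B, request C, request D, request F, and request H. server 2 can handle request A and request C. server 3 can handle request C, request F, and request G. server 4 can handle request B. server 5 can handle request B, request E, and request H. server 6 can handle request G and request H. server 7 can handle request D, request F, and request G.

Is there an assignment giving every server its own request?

For example, pair server 1→request H, server 2→request A, server 3→request C, server 4→request B, server 5→request E, server 6→request G, server 7→request F.
All 7 servers are covered.

Yes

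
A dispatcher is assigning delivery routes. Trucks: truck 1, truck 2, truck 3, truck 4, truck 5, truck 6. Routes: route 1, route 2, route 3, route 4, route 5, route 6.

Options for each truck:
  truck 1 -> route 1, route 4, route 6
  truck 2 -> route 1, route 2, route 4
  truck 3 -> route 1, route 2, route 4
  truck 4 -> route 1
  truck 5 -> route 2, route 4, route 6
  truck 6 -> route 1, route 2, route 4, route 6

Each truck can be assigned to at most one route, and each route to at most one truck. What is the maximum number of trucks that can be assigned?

A valid assignment of size 4: truck 1→route 6, truck 2→route 4, truck 3→route 2, truck 4→route 1.
The set {truck 1, truck 2, truck 3, truck 4, truck 5, truck 6} has only 4 neighbours ({route 1, route 2, route 4, route 6}), so by Hall's theorem at most 4 of the 6 trucks can be matched.

4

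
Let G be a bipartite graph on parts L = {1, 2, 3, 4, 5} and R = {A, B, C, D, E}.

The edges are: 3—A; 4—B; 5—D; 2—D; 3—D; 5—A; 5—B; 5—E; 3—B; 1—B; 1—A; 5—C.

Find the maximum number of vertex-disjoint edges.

One maximum matching: 1–A, 2–D, 3–B, 5–E.
The set {1, 2, 3, 4} has only 3 neighbours ({A, B, D}), so by Hall's theorem at most 4 of the 5 left vertices can be matched.

4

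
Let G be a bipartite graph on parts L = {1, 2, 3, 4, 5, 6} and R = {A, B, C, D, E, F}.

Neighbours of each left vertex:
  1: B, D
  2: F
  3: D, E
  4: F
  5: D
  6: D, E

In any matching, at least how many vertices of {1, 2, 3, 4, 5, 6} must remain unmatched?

A valid assignment of size 4: 1→B, 2→F, 3→E, 5→D.
The set {2, 3, 4, 5, 6} has only 3 neighbours ({D, E, F}), so by Hall's theorem at most 4 of the 6 left vertices can be matched.
That matches 4 of the 6, leaving 2 unmatched; no matching can do better.

2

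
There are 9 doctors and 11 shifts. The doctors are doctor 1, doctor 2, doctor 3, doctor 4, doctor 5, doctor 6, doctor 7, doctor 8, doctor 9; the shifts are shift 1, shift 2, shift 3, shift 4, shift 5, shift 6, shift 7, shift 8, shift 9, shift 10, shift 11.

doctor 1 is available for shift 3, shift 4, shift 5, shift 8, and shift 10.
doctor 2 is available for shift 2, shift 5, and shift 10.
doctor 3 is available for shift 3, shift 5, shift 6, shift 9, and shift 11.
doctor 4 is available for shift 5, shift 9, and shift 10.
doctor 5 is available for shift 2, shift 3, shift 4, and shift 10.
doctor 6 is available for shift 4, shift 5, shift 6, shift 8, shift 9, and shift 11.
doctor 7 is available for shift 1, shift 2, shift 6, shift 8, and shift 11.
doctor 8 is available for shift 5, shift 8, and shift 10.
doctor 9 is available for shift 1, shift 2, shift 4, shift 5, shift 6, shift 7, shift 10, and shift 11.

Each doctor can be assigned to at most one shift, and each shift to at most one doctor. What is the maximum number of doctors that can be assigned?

One maximum matching: doctor 1→shift 4, doctor 2→shift 2, doctor 3→shift 6, doctor 4→shift 9, doctor 5→shift 3, doctor 6→shift 8, doctor 7→shift 11, doctor 8→shift 10, doctor 9→shift 5.
All 9 doctors are matched, so no larger matching exists.

9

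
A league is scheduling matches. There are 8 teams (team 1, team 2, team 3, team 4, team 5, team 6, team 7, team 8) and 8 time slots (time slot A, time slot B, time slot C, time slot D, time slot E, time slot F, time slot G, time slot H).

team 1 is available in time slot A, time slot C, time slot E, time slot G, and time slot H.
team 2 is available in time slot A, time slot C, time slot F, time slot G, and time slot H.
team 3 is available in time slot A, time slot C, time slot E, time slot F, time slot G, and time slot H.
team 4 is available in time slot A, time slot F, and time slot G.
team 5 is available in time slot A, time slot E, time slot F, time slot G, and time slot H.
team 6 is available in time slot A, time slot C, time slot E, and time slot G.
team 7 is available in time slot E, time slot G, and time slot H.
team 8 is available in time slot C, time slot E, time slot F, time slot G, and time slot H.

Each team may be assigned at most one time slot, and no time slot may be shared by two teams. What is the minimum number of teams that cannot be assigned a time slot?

One maximum matching: team 1→time slot E, team 2→time slot F, team 3→time slot C, team 4→time slot A, team 5→time slot H, team 6→time slot G.
The set {team 1, team 2, team 3, team 4, team 5, team 6, team 7, team 8} has only 6 neighbours ({time slot A, time slot C, time slot E, time slot F, time slot G, time slot H}), so by Hall's theorem at most 6 of the 8 teams can be matched.
That matches 6 of the 8, leaving 2 unmatched; no matching can do better.

2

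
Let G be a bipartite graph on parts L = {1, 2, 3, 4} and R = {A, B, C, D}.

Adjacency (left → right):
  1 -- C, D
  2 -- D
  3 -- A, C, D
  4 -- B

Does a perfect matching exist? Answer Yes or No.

Yes

For example, pair 1→C, 2→D, 3→A, 4→B.
Every left vertex is matched, so this is a perfect matching.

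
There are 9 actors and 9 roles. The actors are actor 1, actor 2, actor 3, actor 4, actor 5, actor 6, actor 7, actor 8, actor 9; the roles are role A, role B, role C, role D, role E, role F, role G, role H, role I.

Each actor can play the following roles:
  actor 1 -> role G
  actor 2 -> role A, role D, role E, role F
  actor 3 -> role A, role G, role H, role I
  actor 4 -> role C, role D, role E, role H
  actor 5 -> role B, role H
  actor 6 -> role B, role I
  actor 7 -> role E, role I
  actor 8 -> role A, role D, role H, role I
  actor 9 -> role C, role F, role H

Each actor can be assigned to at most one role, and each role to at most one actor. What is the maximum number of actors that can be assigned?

9

One maximum matching: actor 1-role G, actor 2-role D, actor 3-role A, actor 4-role C, actor 5-role H, actor 6-role B, actor 7-role E, actor 8-role I, actor 9-role F.
All 9 actors are matched, so no larger matching exists.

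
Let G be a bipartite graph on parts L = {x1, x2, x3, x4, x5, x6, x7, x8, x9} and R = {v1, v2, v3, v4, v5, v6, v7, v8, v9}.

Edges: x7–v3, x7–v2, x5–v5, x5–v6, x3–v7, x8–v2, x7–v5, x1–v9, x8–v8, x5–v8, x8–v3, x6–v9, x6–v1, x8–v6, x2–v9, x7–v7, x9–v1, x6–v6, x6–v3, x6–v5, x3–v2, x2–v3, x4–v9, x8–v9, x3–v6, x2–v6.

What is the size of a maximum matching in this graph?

8

For example, pair x1–v9, x2–v6, x3–v7, x5–v8, x6–v3, x7–v5, x8–v2, x9–v1.
The set {x1, x4} has only 1 neighbour ({v9}), so by Hall's theorem at most 8 of the 9 left vertices can be matched.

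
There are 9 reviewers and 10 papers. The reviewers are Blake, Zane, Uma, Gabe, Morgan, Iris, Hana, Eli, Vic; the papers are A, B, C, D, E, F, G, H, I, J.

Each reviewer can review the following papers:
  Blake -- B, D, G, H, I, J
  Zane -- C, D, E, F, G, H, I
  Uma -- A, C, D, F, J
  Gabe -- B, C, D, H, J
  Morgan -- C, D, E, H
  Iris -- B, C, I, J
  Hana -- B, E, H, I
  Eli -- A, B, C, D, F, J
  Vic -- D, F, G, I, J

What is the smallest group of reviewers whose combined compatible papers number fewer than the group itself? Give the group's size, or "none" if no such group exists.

A matching saturating every reviewer exists, for instance Blake→H, Zane→G, Uma→F, Gabe→D, Morgan→C, Iris→B, Hana→E, Eli→A, Vic→J.
By Hall's marriage theorem, this means |N(S)| ≥ |S| for every subset S, so no violating subset exists.

none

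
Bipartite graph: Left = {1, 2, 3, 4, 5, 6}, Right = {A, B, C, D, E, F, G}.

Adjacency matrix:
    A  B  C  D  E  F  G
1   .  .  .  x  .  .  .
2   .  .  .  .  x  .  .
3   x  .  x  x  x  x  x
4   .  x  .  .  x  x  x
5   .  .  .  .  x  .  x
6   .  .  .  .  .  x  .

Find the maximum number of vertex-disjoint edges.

For example, pair 1-D, 2-E, 3-A, 4-B, 5-G, 6-F.
All 6 left vertices are matched, so no larger matching exists.

6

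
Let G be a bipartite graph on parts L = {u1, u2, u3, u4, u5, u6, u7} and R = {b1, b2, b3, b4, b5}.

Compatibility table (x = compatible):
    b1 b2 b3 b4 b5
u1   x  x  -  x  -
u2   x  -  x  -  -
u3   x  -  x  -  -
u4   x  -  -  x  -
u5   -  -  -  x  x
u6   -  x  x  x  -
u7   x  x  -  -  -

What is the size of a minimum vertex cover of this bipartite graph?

{u5, b1, b2, b3, b4} is a vertex cover of size 5: every edge has an endpoint in this set.
No smaller cover exists because u1–b2, u2–b1, u3–b3, u4–b4, u5–b5 is a matching of size 5, and a cover must include an endpoint of each of these disjoint edges (König's theorem).

5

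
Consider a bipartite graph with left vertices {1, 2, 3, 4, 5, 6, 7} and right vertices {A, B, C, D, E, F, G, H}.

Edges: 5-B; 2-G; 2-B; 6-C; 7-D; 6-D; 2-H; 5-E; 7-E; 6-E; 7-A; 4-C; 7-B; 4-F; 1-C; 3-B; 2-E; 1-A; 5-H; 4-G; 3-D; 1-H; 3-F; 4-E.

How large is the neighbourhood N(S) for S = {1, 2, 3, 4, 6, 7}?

The union of neighbours of {1, 2, 3, 4, 6, 7} is {A, B, C, D, E, F, G, H}, which has 8 elements.
Since |N(S)| = 8 ≥ |S| = 6, Hall's condition holds for this subset.

8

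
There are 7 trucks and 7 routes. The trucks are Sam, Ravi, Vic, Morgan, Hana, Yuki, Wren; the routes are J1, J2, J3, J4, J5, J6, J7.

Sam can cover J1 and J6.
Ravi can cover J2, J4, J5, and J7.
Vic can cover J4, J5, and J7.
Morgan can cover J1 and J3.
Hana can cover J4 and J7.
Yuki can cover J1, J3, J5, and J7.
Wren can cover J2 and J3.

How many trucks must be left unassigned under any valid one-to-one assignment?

0

For example, pair Sam→J6, Ravi→J2, Vic→J5, Morgan→J1, Hana→J4, Yuki→J7, Wren→J3.
All 7 trucks are matched, so no larger matching exists.
That matches 7 of the 7, leaving 0 unmatched; no matching can do better.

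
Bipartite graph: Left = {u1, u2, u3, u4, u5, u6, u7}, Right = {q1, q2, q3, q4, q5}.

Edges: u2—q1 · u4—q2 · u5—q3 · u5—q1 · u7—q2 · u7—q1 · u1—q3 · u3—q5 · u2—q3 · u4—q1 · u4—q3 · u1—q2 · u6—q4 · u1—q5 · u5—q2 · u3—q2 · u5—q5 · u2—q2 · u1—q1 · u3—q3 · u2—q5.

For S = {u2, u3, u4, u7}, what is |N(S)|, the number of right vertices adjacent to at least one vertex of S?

4

The union of neighbours of {u2, u3, u4, u7} is {q1, q2, q3, q5}, which has 4 elements.
Since |N(S)| = 4 ≥ |S| = 4, Hall's condition holds for this subset.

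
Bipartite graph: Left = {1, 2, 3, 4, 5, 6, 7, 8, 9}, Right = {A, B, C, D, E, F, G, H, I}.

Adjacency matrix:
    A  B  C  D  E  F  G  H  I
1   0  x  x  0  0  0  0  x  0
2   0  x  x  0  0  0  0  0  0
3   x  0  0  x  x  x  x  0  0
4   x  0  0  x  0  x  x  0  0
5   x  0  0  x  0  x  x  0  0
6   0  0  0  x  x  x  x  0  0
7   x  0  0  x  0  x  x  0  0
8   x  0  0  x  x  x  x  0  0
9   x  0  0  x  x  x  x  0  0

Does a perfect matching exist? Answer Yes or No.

No

The set {3, 4, 5, 6, 7, 8, 9} has only 5 neighbours ({A, D, E, F, G}), so by Hall's theorem at most 7 of the 9 left vertices can be matched.
Hence no matching covers every left vertex.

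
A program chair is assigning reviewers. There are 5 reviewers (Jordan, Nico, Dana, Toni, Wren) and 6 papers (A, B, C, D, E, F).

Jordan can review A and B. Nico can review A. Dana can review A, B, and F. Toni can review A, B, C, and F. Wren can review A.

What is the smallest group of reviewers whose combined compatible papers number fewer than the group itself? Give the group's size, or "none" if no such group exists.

Take S = {Nico, Wren}. Its neighbourhood is {A}, so |N(S)| = 1 < |S| = 2.
No single vertex violates Hall's condition since each has at least one neighbour, so 2 is the minimum.

2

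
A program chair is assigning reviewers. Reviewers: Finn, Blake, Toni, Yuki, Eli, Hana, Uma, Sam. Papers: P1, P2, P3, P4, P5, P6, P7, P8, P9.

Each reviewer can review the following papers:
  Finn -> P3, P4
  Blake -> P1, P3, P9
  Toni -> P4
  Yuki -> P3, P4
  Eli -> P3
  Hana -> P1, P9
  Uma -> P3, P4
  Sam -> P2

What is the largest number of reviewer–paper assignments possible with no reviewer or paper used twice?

For example, pair Finn→P3, Blake→P9, Toni→P4, Hana→P1, Sam→P2.
The set {Finn, Toni, Yuki, Eli, Uma} has only 2 neighbours ({P3, P4}), so by Hall's theorem at most 5 of the 8 reviewers can be matched.

5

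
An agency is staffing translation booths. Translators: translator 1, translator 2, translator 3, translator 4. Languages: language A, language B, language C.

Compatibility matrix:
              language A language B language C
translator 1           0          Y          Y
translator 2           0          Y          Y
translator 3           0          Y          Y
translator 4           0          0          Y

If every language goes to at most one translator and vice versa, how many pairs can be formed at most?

For example, pair translator 1→language C, translator 2→language B.
The set {translator 1, translator 2, translator 3, translator 4} has only 2 neighbours ({language B, language C}), so by Hall's theorem at most 2 of the 4 translators can be matched.

2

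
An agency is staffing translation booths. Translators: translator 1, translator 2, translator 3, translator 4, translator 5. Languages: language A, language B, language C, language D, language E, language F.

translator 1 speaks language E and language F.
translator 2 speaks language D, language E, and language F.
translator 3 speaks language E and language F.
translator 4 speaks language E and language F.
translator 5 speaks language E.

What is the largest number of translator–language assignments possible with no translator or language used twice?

3

One maximum matching: translator 1-language E, translator 2-language D, translator 3-language F.
The set {translator 1, translator 3, translator 4, translator 5} has only 2 neighbours ({language E, language F}), so by Hall's theorem at most 3 of the 5 translators can be matched.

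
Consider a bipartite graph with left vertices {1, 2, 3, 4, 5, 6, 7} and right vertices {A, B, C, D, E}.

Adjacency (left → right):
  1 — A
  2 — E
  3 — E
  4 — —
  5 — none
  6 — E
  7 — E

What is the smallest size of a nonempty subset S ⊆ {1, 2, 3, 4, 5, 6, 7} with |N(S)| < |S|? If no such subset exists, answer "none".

1

Take S = {4}. Its neighbourhood is {}, so |N(S)| = 0 < |S| = 1.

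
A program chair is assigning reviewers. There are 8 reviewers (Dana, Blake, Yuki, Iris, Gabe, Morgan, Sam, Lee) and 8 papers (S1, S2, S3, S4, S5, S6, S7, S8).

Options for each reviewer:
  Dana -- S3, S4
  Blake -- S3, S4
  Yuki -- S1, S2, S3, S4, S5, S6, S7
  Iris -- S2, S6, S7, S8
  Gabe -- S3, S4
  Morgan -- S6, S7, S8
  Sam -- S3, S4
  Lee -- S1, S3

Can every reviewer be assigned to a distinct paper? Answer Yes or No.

No

The set {Dana, Blake, Gabe, Sam} has only 2 neighbours ({S3, S4}), so by Hall's theorem at most 6 of the 8 reviewers can be matched.
Hence no matching covers every reviewer.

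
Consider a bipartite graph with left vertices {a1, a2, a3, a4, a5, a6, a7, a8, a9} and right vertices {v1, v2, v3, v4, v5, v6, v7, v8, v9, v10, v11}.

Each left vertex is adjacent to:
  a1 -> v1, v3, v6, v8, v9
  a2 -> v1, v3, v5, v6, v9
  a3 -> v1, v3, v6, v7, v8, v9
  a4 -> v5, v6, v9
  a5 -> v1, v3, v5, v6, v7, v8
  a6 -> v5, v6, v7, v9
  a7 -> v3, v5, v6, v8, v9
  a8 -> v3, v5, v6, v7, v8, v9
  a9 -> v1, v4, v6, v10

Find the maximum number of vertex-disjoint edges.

One maximum matching: a1→v6, a2→v1, a3→v8, a4→v9, a5→v5, a6→v7, a7→v3, a9→v10.
The set {a1, a2, a3, a4, a5, a6, a7, a8} has only 7 neighbours ({v1, v3, v5, v6, v7, v8, v9}), so by Hall's theorem at most 8 of the 9 left vertices can be matched.

8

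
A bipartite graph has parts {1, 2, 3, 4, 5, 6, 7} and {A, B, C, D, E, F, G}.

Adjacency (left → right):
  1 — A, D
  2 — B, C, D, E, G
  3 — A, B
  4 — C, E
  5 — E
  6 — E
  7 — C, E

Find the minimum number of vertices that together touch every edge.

{1, 2, 3, C, E} is a vertex cover of size 5: every edge has an endpoint in this set.
No smaller cover exists because 1–D, 2–G, 3–B, 4–C, 5–E is a matching of size 5, and a cover must include an endpoint of each of these disjoint edges (König's theorem).

5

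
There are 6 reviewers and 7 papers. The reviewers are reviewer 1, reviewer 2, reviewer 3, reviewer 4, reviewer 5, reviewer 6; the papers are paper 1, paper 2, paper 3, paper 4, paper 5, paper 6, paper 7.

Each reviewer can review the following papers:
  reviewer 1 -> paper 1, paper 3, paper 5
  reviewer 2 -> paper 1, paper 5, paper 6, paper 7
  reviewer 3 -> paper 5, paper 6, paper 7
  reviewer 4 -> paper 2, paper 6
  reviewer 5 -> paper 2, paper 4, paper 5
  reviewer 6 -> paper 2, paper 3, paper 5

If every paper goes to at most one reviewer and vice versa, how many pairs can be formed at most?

A valid assignment of size 6: reviewer 1→paper 1, reviewer 2→paper 7, reviewer 3→paper 5, reviewer 4→paper 6, reviewer 5→paper 4, reviewer 6→paper 2.
This saturates every reviewer, so 6 is the maximum.

6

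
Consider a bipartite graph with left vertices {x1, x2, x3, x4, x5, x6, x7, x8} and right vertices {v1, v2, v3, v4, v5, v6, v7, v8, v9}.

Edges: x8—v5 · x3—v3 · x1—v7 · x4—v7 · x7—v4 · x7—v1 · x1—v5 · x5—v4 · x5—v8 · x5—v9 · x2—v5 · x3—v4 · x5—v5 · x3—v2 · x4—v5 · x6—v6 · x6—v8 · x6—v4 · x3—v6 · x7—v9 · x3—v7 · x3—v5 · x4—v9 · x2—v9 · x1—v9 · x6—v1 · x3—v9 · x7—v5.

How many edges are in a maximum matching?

7

A valid assignment of size 7: x1-v9, x2-v5, x3-v3, x4-v7, x5-v8, x6-v6, x7-v1.
The set {x1, x2, x4, x8} has only 3 neighbours ({v5, v7, v9}), so by Hall's theorem at most 7 of the 8 left vertices can be matched.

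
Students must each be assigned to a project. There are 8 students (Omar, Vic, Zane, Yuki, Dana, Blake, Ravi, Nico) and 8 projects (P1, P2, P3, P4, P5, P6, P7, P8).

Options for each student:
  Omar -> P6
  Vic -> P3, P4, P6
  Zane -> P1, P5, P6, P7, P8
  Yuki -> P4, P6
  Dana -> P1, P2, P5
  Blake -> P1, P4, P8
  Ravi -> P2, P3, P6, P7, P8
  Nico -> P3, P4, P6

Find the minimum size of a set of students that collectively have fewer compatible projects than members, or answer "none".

4

Take S = {Omar, Vic, Yuki, Nico}. Its neighbourhood is {P3, P4, P6}, so |N(S)| = 3 < |S| = 4.
Every subset of size less than 4 has at least as many neighbours as members, so 4 is the minimum.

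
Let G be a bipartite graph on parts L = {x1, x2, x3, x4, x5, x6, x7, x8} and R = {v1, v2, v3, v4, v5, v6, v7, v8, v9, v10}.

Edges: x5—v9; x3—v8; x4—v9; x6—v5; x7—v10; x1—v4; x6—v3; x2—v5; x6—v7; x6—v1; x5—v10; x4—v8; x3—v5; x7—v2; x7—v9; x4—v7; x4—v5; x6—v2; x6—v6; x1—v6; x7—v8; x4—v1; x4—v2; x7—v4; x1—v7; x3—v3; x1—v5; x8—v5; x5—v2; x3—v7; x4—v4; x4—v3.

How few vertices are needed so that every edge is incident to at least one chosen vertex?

A maximum matching has 7 edges (e.g. x1–v6, x2–v5, x3–v7, x4–v3, x5–v10, x6–v2, x7–v8).
By König's theorem the minimum vertex cover has the same size. One such cover is {x1, x3, x4, x5, x6, x7, v5}.

7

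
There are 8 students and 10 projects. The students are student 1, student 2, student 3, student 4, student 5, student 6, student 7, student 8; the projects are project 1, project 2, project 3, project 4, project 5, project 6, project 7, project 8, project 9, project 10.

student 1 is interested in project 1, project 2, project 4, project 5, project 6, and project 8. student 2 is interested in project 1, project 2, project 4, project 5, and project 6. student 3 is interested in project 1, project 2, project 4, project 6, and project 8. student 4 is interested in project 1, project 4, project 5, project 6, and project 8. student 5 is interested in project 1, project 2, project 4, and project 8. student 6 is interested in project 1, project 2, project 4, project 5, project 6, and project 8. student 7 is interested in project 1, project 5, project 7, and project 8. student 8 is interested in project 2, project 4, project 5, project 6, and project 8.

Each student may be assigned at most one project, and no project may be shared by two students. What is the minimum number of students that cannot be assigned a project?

1

One maximum matching: student 1→project 8, student 2→project 4, student 3→project 6, student 4→project 5, student 5→project 1, student 6→project 2, student 7→project 7.
The set {student 1, student 2, student 3, student 4, student 5, student 6, student 8} has only 6 neighbours ({project 1, project 2, project 4, project 5, project 6, project 8}), so by Hall's theorem at most 7 of the 8 students can be matched.
That matches 7 of the 8, leaving 1 unmatched; no matching can do better.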